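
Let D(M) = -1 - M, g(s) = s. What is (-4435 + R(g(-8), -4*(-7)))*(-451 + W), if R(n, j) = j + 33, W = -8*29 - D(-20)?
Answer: 3070548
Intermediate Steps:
W = -251 (W = -8*29 - (-1 - 1*(-20)) = -232 - (-1 + 20) = -232 - 1*19 = -232 - 19 = -251)
R(n, j) = 33 + j
(-4435 + R(g(-8), -4*(-7)))*(-451 + W) = (-4435 + (33 - 4*(-7)))*(-451 - 251) = (-4435 + (33 + 28))*(-702) = (-4435 + 61)*(-702) = -4374*(-702) = 3070548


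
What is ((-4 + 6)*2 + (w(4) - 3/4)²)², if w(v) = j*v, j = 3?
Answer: 4363921/256 ≈ 17047.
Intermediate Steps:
w(v) = 3*v
((-4 + 6)*2 + (w(4) - 3/4)²)² = ((-4 + 6)*2 + (3*4 - 3/4)²)² = (2*2 + (12 - 3*¼)²)² = (4 + (12 - ¾)²)² = (4 + (45/4)²)² = (4 + 2025/16)² = (2089/16)² = 4363921/256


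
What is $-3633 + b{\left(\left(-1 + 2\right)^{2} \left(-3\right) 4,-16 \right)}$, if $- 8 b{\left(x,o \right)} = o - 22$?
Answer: $- \frac{14513}{4} \approx -3628.3$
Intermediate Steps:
$b{\left(x,o \right)} = \frac{11}{4} - \frac{o}{8}$ ($b{\left(x,o \right)} = - \frac{o - 22}{8} = - \frac{-22 + o}{8} = \frac{11}{4} - \frac{o}{8}$)
$-3633 + b{\left(\left(-1 + 2\right)^{2} \left(-3\right) 4,-16 \right)} = -3633 + \left(\frac{11}{4} - -2\right) = -3633 + \left(\frac{11}{4} + 2\right) = -3633 + \frac{19}{4} = - \frac{14513}{4}$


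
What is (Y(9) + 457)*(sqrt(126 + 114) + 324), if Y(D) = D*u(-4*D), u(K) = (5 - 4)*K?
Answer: 43092 + 532*sqrt(15) ≈ 45152.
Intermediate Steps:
u(K) = K (u(K) = 1*K = K)
Y(D) = -4*D**2 (Y(D) = D*(-4*D) = -4*D**2)
(Y(9) + 457)*(sqrt(126 + 114) + 324) = (-4*9**2 + 457)*(sqrt(126 + 114) + 324) = (-4*81 + 457)*(sqrt(240) + 324) = (-324 + 457)*(4*sqrt(15) + 324) = 133*(324 + 4*sqrt(15)) = 43092 + 532*sqrt(15)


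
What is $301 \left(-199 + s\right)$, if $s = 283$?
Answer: $25284$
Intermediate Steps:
$301 \left(-199 + s\right) = 301 \left(-199 + 283\right) = 301 \cdot 84 = 25284$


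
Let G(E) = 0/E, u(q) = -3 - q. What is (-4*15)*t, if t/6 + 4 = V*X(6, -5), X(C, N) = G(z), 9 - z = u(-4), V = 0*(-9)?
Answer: 1440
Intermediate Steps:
V = 0
z = 8 (z = 9 - (-3 - 1*(-4)) = 9 - (-3 + 4) = 9 - 1*1 = 9 - 1 = 8)
G(E) = 0
X(C, N) = 0
t = -24 (t = -24 + 6*(0*0) = -24 + 6*0 = -24 + 0 = -24)
(-4*15)*t = -4*15*(-24) = -60*(-24) = 1440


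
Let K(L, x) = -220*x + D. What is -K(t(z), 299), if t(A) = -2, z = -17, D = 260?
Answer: 65520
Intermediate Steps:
K(L, x) = 260 - 220*x (K(L, x) = -220*x + 260 = 260 - 220*x)
-K(t(z), 299) = -(260 - 220*299) = -(260 - 65780) = -1*(-65520) = 65520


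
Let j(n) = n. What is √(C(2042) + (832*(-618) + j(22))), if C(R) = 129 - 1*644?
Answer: I*√514669 ≈ 717.4*I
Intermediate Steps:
C(R) = -515 (C(R) = 129 - 644 = -515)
√(C(2042) + (832*(-618) + j(22))) = √(-515 + (832*(-618) + 22)) = √(-515 + (-514176 + 22)) = √(-515 - 514154) = √(-514669) = I*√514669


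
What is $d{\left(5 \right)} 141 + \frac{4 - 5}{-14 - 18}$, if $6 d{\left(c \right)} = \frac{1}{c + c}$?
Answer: $\frac{381}{160} \approx 2.3812$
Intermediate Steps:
$d{\left(c \right)} = \frac{1}{12 c}$ ($d{\left(c \right)} = \frac{1}{6 \left(c + c\right)} = \frac{1}{6 \cdot 2 c} = \frac{\frac{1}{2} \frac{1}{c}}{6} = \frac{1}{12 c}$)
$d{\left(5 \right)} 141 + \frac{4 - 5}{-14 - 18} = \frac{1}{12 \cdot 5} \cdot 141 + \frac{4 - 5}{-14 - 18} = \frac{1}{12} \cdot \frac{1}{5} \cdot 141 - \frac{1}{-32} = \frac{1}{60} \cdot 141 - - \frac{1}{32} = \frac{47}{20} + \frac{1}{32} = \frac{381}{160}$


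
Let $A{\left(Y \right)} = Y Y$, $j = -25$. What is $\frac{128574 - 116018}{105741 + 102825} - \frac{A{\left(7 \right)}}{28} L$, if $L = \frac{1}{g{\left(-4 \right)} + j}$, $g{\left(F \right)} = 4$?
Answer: $\frac{59873}{417132} \approx 0.14353$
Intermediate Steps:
$L = - \frac{1}{21}$ ($L = \frac{1}{4 - 25} = \frac{1}{-21} = - \frac{1}{21} \approx -0.047619$)
$A{\left(Y \right)} = Y^{2}$
$\frac{128574 - 116018}{105741 + 102825} - \frac{A{\left(7 \right)}}{28} L = \frac{128574 - 116018}{105741 + 102825} - \frac{7^{2}}{28} \left(- \frac{1}{21}\right) = \frac{12556}{208566} - \frac{1}{28} \cdot 49 \left(- \frac{1}{21}\right) = 12556 \cdot \frac{1}{208566} - \frac{7}{4} \left(- \frac{1}{21}\right) = \frac{6278}{104283} - - \frac{1}{12} = \frac{6278}{104283} + \frac{1}{12} = \frac{59873}{417132}$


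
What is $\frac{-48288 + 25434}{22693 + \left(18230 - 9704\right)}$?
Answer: $- \frac{22854}{31219} \approx -0.73205$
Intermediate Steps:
$\frac{-48288 + 25434}{22693 + \left(18230 - 9704\right)} = - \frac{22854}{22693 + \left(18230 - 9704\right)} = - \frac{22854}{22693 + 8526} = - \frac{22854}{31219}$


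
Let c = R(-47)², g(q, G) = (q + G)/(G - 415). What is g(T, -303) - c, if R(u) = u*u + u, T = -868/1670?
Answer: -2802349251881/599530 ≈ -4.6742e+6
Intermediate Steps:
T = -434/835 (T = -868*1/1670 = -434/835 ≈ -0.51976)
g(q, G) = (G + q)/(-415 + G)
R(u) = u + u² (R(u) = u² + u = u + u²)
c = 4674244 (c = (-47*(1 - 47))² = (-47*(-46))² = 2162² = 4674244)
g(T, -303) - c = (-303 - 434/835)/(-415 - 303) - 1*4674244 = -253439/835/(-718) - 4674244 = -1/718*(-253439/835) - 4674244 = 253439/599530 - 4674244 = -2802349251881/599530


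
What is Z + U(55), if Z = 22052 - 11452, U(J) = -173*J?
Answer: 1085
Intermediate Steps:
Z = 10600
Z + U(55) = 10600 - 173*55 = 10600 - 9515 = 1085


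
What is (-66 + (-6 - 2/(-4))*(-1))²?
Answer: 14641/4 ≈ 3660.3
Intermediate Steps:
(-66 + (-6 - 2/(-4))*(-1))² = (-66 + (-6 - 2*(-¼))*(-1))² = (-66 + (-6 + ½)*(-1))² = (-66 - 11/2*(-1))² = (-66 + 11/2)² = (-121/2)² = 14641/4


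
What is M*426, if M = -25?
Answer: -10650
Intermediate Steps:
M*426 = -25*426 = -10650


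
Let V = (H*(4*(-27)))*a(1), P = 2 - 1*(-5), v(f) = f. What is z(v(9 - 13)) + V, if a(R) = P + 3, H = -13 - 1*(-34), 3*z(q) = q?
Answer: -68044/3 ≈ -22681.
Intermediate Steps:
z(q) = q/3
P = 7 (P = 2 + 5 = 7)
H = 21 (H = -13 + 34 = 21)
a(R) = 10 (a(R) = 7 + 3 = 10)
V = -22680 (V = (21*(4*(-27)))*10 = (21*(-108))*10 = -2268*10 = -22680)
z(v(9 - 13)) + V = (9 - 13)/3 - 22680 = (1/3)*(-4) - 22680 = -4/3 - 22680 = -68044/3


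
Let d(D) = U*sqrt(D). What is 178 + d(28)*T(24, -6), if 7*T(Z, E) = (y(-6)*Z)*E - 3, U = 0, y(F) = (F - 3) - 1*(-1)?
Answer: 178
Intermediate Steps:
y(F) = -2 + F (y(F) = (-3 + F) + 1 = -2 + F)
T(Z, E) = -3/7 - 8*E*Z/7 (T(Z, E) = (((-2 - 6)*Z)*E - 3)/7 = ((-8*Z)*E - 3)/7 = (-8*E*Z - 3)/7 = (-3 - 8*E*Z)/7 = -3/7 - 8*E*Z/7)
d(D) = 0 (d(D) = 0*sqrt(D) = 0)
178 + d(28)*T(24, -6) = 178 + 0*(-3/7 - 8/7*(-6)*24) = 178 + 0*(-3/7 + 1152/7) = 178 + 0*(1149/7) = 178 + 0 = 178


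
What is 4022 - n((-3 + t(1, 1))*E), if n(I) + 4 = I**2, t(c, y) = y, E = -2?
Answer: 4010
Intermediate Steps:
n(I) = -4 + I**2
4022 - n((-3 + t(1, 1))*E) = 4022 - (-4 + ((-3 + 1)*(-2))**2) = 4022 - (-4 + (-2*(-2))**2) = 4022 - (-4 + 4**2) = 4022 - (-4 + 16) = 4022 - 1*12 = 4022 - 12 = 4010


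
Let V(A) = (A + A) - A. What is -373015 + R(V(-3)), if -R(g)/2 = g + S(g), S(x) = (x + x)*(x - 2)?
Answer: -373069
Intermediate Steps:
S(x) = 2*x*(-2 + x) (S(x) = (2*x)*(-2 + x) = 2*x*(-2 + x))
V(A) = A (V(A) = 2*A - A = A)
R(g) = -2*g - 4*g*(-2 + g) (R(g) = -2*(g + 2*g*(-2 + g)) = -2*g - 4*g*(-2 + g))
-373015 + R(V(-3)) = -373015 + 2*(-3)*(3 - 2*(-3)) = -373015 + 2*(-3)*(3 + 6) = -373015 + 2*(-3)*9 = -373015 - 54 = -373069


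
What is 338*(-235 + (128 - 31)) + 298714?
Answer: 252070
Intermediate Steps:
338*(-235 + (128 - 31)) + 298714 = 338*(-235 + 97) + 298714 = 338*(-138) + 298714 = -46644 + 298714 = 252070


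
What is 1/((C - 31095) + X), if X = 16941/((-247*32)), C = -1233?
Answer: -7904/255537453 ≈ -3.0931e-5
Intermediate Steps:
X = -16941/7904 (X = 16941/(-7904) = 16941*(-1/7904) = -16941/7904 ≈ -2.1433)
1/((C - 31095) + X) = 1/((-1233 - 31095) - 16941/7904) = 1/(-32328 - 16941/7904) = 1/(-255537453/7904) = -7904/255537453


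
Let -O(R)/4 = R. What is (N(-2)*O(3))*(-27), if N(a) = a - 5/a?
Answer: 162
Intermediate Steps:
O(R) = -4*R
(N(-2)*O(3))*(-27) = ((-2 - 5/(-2))*(-4*3))*(-27) = ((-2 - 5*(-½))*(-12))*(-27) = ((-2 + 5/2)*(-12))*(-27) = ((½)*(-12))*(-27) = -6*(-27) = 162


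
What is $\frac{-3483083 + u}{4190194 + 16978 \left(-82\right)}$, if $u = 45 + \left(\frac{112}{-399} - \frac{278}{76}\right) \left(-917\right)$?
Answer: $- \frac{396654599}{318971772} \approx -1.2435$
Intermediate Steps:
$u = \frac{416863}{114}$ ($u = 45 + \left(112 \left(- \frac{1}{399}\right) - \frac{139}{38}\right) \left(-917\right) = 45 + \left(- \frac{16}{57} - \frac{139}{38}\right) \left(-917\right) = 45 - - \frac{411733}{114} = 45 + \frac{411733}{114} = \frac{416863}{114} \approx 3656.7$)
$\frac{-3483083 + u}{4190194 + 16978 \left(-82\right)} = \frac{-3483083 + \frac{416863}{114}}{4190194 + 16978 \left(-82\right)} = - \frac{396654599}{114 \left(4190194 - 1392196\right)} = - \frac{396654599}{114 \cdot 2797998} = \left(- \frac{396654599}{114}\right) \frac{1}{2797998} = - \frac{396654599}{318971772}$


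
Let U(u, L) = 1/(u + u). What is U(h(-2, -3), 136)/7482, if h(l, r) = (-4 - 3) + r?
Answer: -1/149640 ≈ -6.6827e-6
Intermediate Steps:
h(l, r) = -7 + r
U(u, L) = 1/(2*u)
U(h(-2, -3), 136)/7482 = (1/(2*(-7 - 3)))/7482 = ((½)/(-10))*(1/7482) = ((½)*(-⅒))*(1/7482) = -1/20*1/7482 = -1/149640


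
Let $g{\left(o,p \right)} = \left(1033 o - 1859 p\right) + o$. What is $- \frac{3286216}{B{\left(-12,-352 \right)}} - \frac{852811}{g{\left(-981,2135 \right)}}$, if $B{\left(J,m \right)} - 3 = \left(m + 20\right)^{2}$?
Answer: $- \frac{16282259832807}{549296303413} \approx -29.642$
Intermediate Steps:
$B{\left(J,m \right)} = 3 + \left(20 + m\right)^{2}$ ($B{\left(J,m \right)} = 3 + \left(m + 20\right)^{2} = 3 + \left(20 + m\right)^{2}$)
$g{\left(o,p \right)} = - 1859 p + 1034 o$ ($g{\left(o,p \right)} = \left(- 1859 p + 1033 o\right) + o = - 1859 p + 1034 o$)
$- \frac{3286216}{B{\left(-12,-352 \right)}} - \frac{852811}{g{\left(-981,2135 \right)}} = - \frac{3286216}{3 + \left(20 - 352\right)^{2}} - \frac{852811}{\left(-1859\right) 2135 + 1034 \left(-981\right)} = - \frac{3286216}{3 + \left(-332\right)^{2}} - \frac{852811}{-3968965 - 1014354} = - \frac{3286216}{3 + 110224} - \frac{852811}{-4983319} = - \frac{3286216}{110227} - - \frac{852811}{4983319} = \left(-3286216\right) \frac{1}{110227} + \frac{852811}{4983319} = - \frac{3286216}{110227} + \frac{852811}{4983319} = - \frac{16282259832807}{549296303413}$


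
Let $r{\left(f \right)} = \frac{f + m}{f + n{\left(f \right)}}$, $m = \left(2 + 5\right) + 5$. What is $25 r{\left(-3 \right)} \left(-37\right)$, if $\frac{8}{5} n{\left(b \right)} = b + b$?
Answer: $\frac{3700}{3} \approx 1233.3$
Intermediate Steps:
$n{\left(b \right)} = \frac{5 b}{4}$ ($n{\left(b \right)} = \frac{5 \left(b + b\right)}{8} = \frac{5 \cdot 2 b}{8} = \frac{5 b}{4}$)
$m = 12$ ($m = 7 + 5 = 12$)
$r{\left(f \right)} = \frac{4 \left(12 + f\right)}{9 f}$ ($r{\left(f \right)} = \frac{f + 12}{f + \frac{5 f}{4}} = \frac{12 + f}{\frac{9}{4} f} = \left(12 + f\right) \frac{4}{9 f} = \frac{4 \left(12 + f\right)}{9 f}$)
$25 r{\left(-3 \right)} \left(-37\right) = 25 \frac{4 \left(12 - 3\right)}{9 \left(-3\right)} \left(-37\right) = 25 \cdot \frac{4}{9} \left(- \frac{1}{3}\right) 9 \left(-37\right) = 25 \left(- \frac{4}{3}\right) \left(-37\right) = \left(- \frac{100}{3}\right) \left(-37\right) = \frac{3700}{3}$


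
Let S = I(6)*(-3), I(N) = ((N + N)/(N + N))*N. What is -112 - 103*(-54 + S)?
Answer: 7304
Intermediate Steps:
I(N) = N (I(N) = ((2*N)/((2*N)))*N = ((2*N)*(1/(2*N)))*N = 1*N = N)
S = -18 (S = 6*(-3) = -18)
-112 - 103*(-54 + S) = -112 - 103*(-54 - 18) = -112 - 103*(-72) = -112 + 7416 = 7304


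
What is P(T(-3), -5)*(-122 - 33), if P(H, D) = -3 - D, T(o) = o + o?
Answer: -310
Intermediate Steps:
T(o) = 2*o
P(T(-3), -5)*(-122 - 33) = (-3 - 1*(-5))*(-122 - 33) = (-3 + 5)*(-155) = 2*(-155) = -310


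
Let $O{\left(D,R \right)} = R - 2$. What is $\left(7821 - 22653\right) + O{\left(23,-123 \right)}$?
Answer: $-14957$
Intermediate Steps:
$O{\left(D,R \right)} = -2 + R$ ($O{\left(D,R \right)} = R - 2 = -2 + R$)
$\left(7821 - 22653\right) + O{\left(23,-123 \right)} = \left(7821 - 22653\right) - 125 = -14832 - 125 = -14957$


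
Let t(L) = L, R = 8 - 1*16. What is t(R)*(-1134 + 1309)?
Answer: -1400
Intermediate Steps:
R = -8 (R = 8 - 16 = -8)
t(R)*(-1134 + 1309) = -8*(-1134 + 1309) = -8*175 = -1400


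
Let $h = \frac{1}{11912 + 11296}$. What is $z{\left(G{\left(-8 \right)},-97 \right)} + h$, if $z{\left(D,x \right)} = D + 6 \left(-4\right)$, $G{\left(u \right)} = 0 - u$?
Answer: $- \frac{371327}{23208} \approx -16.0$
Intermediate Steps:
$G{\left(u \right)} = - u$
$z{\left(D,x \right)} = -24 + D$ ($z{\left(D,x \right)} = D - 24 = -24 + D$)
$h = \frac{1}{23208} \approx 4.3089 \cdot 10^{-5}$
$z{\left(G{\left(-8 \right)},-97 \right)} + h = \left(-24 - -8\right) + \frac{1}{23208} = \left(-24 + 8\right) + \frac{1}{23208} = -16 + \frac{1}{23208} = - \frac{371327}{23208}$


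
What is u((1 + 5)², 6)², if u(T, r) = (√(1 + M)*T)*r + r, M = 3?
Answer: 191844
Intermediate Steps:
u(T, r) = r + 2*T*r (u(T, r) = (√(1 + 3)*T)*r + r = (√4*T)*r + r = (2*T)*r + r = 2*T*r + r = r + 2*T*r)
u((1 + 5)², 6)² = (6*(1 + 2*(1 + 5)²))² = (6*(1 + 2*6²))² = (6*(1 + 2*36))² = (6*(1 + 72))² = (6*73)² = 438² = 191844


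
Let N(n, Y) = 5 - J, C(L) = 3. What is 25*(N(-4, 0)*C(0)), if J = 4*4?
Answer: -825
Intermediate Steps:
J = 16
N(n, Y) = -11 (N(n, Y) = 5 - 1*16 = 5 - 16 = -11)
25*(N(-4, 0)*C(0)) = 25*(-11*3) = 25*(-33) = -825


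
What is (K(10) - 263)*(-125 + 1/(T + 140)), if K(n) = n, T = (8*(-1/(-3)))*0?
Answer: 4427247/140 ≈ 31623.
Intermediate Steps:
T = 0 (T = (8*(-1*(-⅓)))*0 = (8*(⅓))*0 = (8/3)*0 = 0)
(K(10) - 263)*(-125 + 1/(T + 140)) = (10 - 263)*(-125 + 1/(0 + 140)) = -253*(-125 + 1/140) = -253*(-17499/140) = 4427247/140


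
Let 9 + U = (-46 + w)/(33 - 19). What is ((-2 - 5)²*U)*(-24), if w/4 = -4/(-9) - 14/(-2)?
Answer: 35840/3 ≈ 11947.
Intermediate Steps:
w = 268/9 (w = 4*(-4/(-9) - 14/(-2)) = 4*(-4*(-⅑) - 14*(-½)) = 4*(4/9 + 7) = 4*(67/9) = 268/9 ≈ 29.778)
U = -640/63 (U = -9 + (-46 + 268/9)/(33 - 19) = -9 - 146/9/14 = -9 - 146/9*1/14 = -9 - 73/63 = -640/63 ≈ -10.159)
((-2 - 5)²*U)*(-24) = ((-2 - 5)²*(-640/63))*(-24) = ((-7)²*(-640/63))*(-24) = (49*(-640/63))*(-24) = -4480/9*(-24) = 35840/3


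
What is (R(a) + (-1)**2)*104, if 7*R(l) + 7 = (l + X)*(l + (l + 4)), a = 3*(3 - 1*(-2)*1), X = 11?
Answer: 91936/7 ≈ 13134.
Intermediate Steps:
a = 15 (a = 3*(3 + 2*1) = 3*(3 + 2) = 3*5 = 15)
R(l) = -1 + (4 + 2*l)*(11 + l)/7 (R(l) = -1 + ((l + 11)*(l + (l + 4)))/7 = -1 + ((11 + l)*(l + (4 + l)))/7 = -1 + ((11 + l)*(4 + 2*l))/7 = -1 + ((4 + 2*l)*(11 + l))/7 = -1 + (4 + 2*l)*(11 + l)/7)
(R(a) + (-1)**2)*104 = ((37/7 + (2/7)*15**2 + (26/7)*15) + (-1)**2)*104 = ((37/7 + (2/7)*225 + 390/7) + 1)*104 = ((37/7 + 450/7 + 390/7) + 1)*104 = (877/7 + 1)*104 = (884/7)*104 = 91936/7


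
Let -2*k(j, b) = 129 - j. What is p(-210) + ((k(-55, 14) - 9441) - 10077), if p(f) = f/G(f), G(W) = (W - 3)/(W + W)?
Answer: -1421710/71 ≈ -20024.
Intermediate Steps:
G(W) = (-3 + W)/(2*W) (G(W) = (-3 + W)/((2*W)) = (-3 + W)*(1/(2*W)) = (-3 + W)/(2*W))
k(j, b) = -129/2 + j/2 (k(j, b) = -(129 - j)/2 = -129/2 + j/2)
p(f) = 2*f²/(-3 + f) (p(f) = f/(((-3 + f)/(2*f))) = f*(2*f/(-3 + f)) = 2*f²/(-3 + f))
p(-210) + ((k(-55, 14) - 9441) - 10077) = 2*(-210)²/(-3 - 210) + (((-129/2 + (½)*(-55)) - 9441) - 10077) = 2*44100/(-213) + (((-129/2 - 55/2) - 9441) - 10077) = 2*44100*(-1/213) + ((-92 - 9441) - 10077) = -29400/71 + (-9533 - 10077) = -29400/71 - 19610 = -1421710/71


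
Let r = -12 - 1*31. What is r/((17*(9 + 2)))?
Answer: -43/187 ≈ -0.22995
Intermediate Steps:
r = -43 (r = -12 - 31 = -43)
r/((17*(9 + 2))) = -43*1/(17*(9 + 2)) = -43/(17*11) = -43/187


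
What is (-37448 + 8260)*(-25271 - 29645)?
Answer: 1602888208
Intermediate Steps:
(-37448 + 8260)*(-25271 - 29645) = -29188*(-54916) = 1602888208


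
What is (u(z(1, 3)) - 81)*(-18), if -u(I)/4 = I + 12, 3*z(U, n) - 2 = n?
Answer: 2442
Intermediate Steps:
z(U, n) = ⅔ + n/3
u(I) = -48 - 4*I (u(I) = -4*(I + 12) = -4*(12 + I) = -48 - 4*I)
(u(z(1, 3)) - 81)*(-18) = ((-48 - 4*(⅔ + (⅓)*3)) - 81)*(-18) = ((-48 - 4*(⅔ + 1)) - 81)*(-18) = ((-48 - 4*5/3) - 81)*(-18) = ((-48 - 20/3) - 81)*(-18) = (-164/3 - 81)*(-18) = -407/3*(-18) = 2442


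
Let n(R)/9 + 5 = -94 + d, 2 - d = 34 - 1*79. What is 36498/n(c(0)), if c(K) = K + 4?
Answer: -6083/78 ≈ -77.987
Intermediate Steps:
d = 47 (d = 2 - (34 - 1*79) = 2 - (34 - 79) = 2 - 1*(-45) = 2 + 45 = 47)
c(K) = 4 + K
n(R) = -468 (n(R) = -45 + 9*(-94 + 47) = -45 + 9*(-47) = -45 - 423 = -468)
36498/n(c(0)) = 36498/(-468) = 36498*(-1/468) = -6083/78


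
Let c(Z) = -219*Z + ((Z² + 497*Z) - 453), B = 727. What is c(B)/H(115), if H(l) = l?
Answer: 730182/115 ≈ 6349.4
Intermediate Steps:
c(Z) = -453 + Z² + 278*Z (c(Z) = -219*Z + (-453 + Z² + 497*Z) = -453 + Z² + 278*Z)
c(B)/H(115) = (-453 + 727² + 278*727)/115 = (-453 + 528529 + 202106)*(1/115) = 730182*(1/115) = 730182/115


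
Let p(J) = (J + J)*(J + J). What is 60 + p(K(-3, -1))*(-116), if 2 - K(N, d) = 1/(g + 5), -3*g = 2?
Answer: -235316/169 ≈ -1392.4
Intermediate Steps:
g = -⅔ (g = -⅓*2 = -⅔ ≈ -0.66667)
K(N, d) = 23/13 (K(N, d) = 2 - 1/(-⅔ + 5) = 2 - 1/13/3 = 2 - 1*3/13 = 2 - 3/13 = 23/13)
p(J) = 4*J² (p(J) = (2*J)*(2*J) = 4*J²)
60 + p(K(-3, -1))*(-116) = 60 + (4*(23/13)²)*(-116) = 60 + (4*(529/169))*(-116) = 60 + (2116/169)*(-116) = 60 - 245456/169 = -235316/169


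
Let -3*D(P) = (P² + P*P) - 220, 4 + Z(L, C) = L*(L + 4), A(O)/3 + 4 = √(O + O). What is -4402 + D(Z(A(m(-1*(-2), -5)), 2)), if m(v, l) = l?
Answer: 59006/3 + 160*I*√10 ≈ 19669.0 + 505.96*I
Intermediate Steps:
A(O) = -12 + 3*√2*√O (A(O) = -12 + 3*√(O + O) = -12 + 3*√(2*O) = -12 + 3*(√2*√O) = -12 + 3*√2*√O)
Z(L, C) = -4 + L*(4 + L) (Z(L, C) = -4 + L*(L + 4) = -4 + L*(4 + L))
D(P) = 220/3 - 2*P²/3 (D(P) = -((P² + P*P) - 220)/3 = -((P² + P²) - 220)/3 = -(2*P² - 220)/3 = -(-220 + 2*P²)/3 = 220/3 - 2*P²/3)
-4402 + D(Z(A(m(-1*(-2), -5)), 2)) = -4402 + (220/3 - 2*(-4 + (-12 + 3*√2*√(-5))² + 4*(-12 + 3*√2*√(-5)))²/3) = -4402 + (220/3 - 2*(-4 + (-12 + 3*√2*(I*√5))² + 4*(-12 + 3*√2*(I*√5)))²/3) = -4402 + (220/3 - 2*(-4 + (-12 + 3*I*√10)² + 4*(-12 + 3*I*√10))²/3) = -4402 + (220/3 - 2*(-4 + (-12 + 3*I*√10)² + (-48 + 12*I*√10))²/3) = -4402 + (220/3 - 2*(-52 + (-12 + 3*I*√10)² + 12*I*√10)²/3) = -12986/3 - 2*(-52 + (-12 + 3*I*√10)² + 12*I*√10)²/3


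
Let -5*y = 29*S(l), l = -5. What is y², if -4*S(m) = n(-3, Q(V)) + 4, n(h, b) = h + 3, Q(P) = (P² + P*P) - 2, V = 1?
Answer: 841/25 ≈ 33.640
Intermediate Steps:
Q(P) = -2 + 2*P² (Q(P) = (P² + P²) - 2 = 2*P² - 2 = -2 + 2*P²)
n(h, b) = 3 + h
S(m) = -1 (S(m) = -((3 - 3) + 4)/4 = -(0 + 4)/4 = -¼*4 = -1)
y = 29/5 (y = -29*(-1)/5 = -⅕*(-29) = 29/5 ≈ 5.8000)
y² = (29/5)² = 841/25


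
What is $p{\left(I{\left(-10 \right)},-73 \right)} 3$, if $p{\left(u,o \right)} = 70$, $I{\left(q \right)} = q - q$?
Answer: $210$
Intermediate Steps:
$I{\left(q \right)} = 0$
$p{\left(I{\left(-10 \right)},-73 \right)} 3 = 70 \cdot 3 = 210$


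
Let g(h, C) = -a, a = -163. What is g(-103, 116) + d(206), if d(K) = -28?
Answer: 135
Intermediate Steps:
g(h, C) = 163 (g(h, C) = -1*(-163) = 163)
g(-103, 116) + d(206) = 163 - 28 = 135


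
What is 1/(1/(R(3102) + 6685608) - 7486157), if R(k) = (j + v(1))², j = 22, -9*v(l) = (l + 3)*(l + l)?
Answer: -541570348/4054280651672555 ≈ -1.3358e-7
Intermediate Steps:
v(l) = -2*l*(3 + l)/9 (v(l) = -(l + 3)*(l + l)/9 = -(3 + l)*2*l/9 = -2*l*(3 + l)/9)
R(k) = 36100/81 (R(k) = (22 - 2/9*1*(3 + 1))² = (22 - 2/9*1*4)² = (22 - 8/9)² = (190/9)² = 36100/81)
1/(1/(R(3102) + 6685608) - 7486157) = 1/(1/(36100/81 + 6685608) - 7486157) = 1/(1/(541570348/81) - 7486157) = 1/(81/541570348 - 7486157) = 1/(-4054280651672555/541570348) = -541570348/4054280651672555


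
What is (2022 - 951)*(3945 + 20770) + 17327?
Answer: 26487092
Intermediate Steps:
(2022 - 951)*(3945 + 20770) + 17327 = 1071*24715 + 17327 = 26469765 + 17327 = 26487092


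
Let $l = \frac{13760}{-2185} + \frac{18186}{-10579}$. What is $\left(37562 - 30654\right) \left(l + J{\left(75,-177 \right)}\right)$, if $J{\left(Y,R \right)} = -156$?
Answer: $- \frac{5238006736424}{4623023} \approx -1.133 \cdot 10^{6}$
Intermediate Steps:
$l = - \frac{37060690}{4623023}$ ($l = 13760 \left(- \frac{1}{2185}\right) + 18186 \left(- \frac{1}{10579}\right) = - \frac{2752}{437} - \frac{18186}{10579} = - \frac{37060690}{4623023} \approx -8.0165$)
$\left(37562 - 30654\right) \left(l + J{\left(75,-177 \right)}\right) = \left(37562 - 30654\right) \left(- \frac{37060690}{4623023} - 156\right) = \left(37562 - 30654\right) \left(- \frac{758252278}{4623023}\right) = 6908 \left(- \frac{758252278}{4623023}\right) = - \frac{5238006736424}{4623023}$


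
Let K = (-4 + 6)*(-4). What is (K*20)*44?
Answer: -7040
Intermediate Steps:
K = -8 (K = 2*(-4) = -8)
(K*20)*44 = -8*20*44 = -160*44 = -7040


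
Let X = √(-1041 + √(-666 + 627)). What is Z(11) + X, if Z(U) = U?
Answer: 11 + √(-1041 + I*√39) ≈ 11.097 + 32.265*I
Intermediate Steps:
X = √(-1041 + I*√39) (X = √(-1041 + √(-39)) = √(-1041 + I*√39) ≈ 0.09678 + 32.265*I)
Z(11) + X = 11 + √(-1041 + I*√39)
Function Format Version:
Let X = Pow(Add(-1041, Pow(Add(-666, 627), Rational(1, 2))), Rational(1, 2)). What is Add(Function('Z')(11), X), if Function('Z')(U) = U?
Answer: Add(11, Pow(Add(-1041, Mul(I, Pow(39, Rational(1, 2)))), Rational(1, 2))) ≈ Add(11.097, Mul(32.265, I))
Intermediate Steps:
X = Pow(Add(-1041, Mul(I, Pow(39, Rational(1, 2)))), Rational(1, 2)) (X = Pow(Add(-1041, Pow(-39, Rational(1, 2))), Rational(1, 2)) = Pow(Add(-1041, Mul(I, Pow(39, Rational(1, 2)))), Rational(1, 2)) ≈ Add(0.09678, Mul(32.265, I)))
Add(Function('Z')(11), X) = Add(11, Pow(Add(-1041, Mul(I, Pow(39, Rational(1, 2)))), Rational(1, 2)))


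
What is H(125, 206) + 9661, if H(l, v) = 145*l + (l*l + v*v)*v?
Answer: 11988352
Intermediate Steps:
H(l, v) = 145*l + v*(l² + v²) (H(l, v) = 145*l + (l² + v²)*v = 145*l + v*(l² + v²))
H(125, 206) + 9661 = (206³ + 145*125 + 206*125²) + 9661 = (8741816 + 18125 + 206*15625) + 9661 = (8741816 + 18125 + 3218750) + 9661 = 11978691 + 9661 = 11988352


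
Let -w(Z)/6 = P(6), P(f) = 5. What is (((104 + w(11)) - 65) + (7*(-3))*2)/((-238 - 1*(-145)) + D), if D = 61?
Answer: 33/32 ≈ 1.0313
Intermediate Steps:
w(Z) = -30 (w(Z) = -6*5 = -30)
(((104 + w(11)) - 65) + (7*(-3))*2)/((-238 - 1*(-145)) + D) = (((104 - 30) - 65) + (7*(-3))*2)/((-238 - 1*(-145)) + 61) = ((74 - 65) - 21*2)/((-238 + 145) + 61) = (9 - 42)/(-93 + 61) = -33/(-32) = -33*(-1/32) = 33/32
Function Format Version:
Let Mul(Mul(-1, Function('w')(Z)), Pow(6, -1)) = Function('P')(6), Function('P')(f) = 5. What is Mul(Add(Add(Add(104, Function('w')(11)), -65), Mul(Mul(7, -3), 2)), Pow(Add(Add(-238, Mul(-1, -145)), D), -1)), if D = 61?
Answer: Rational(33, 32) ≈ 1.0313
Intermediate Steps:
Function('w')(Z) = -30 (Function('w')(Z) = Mul(-6, 5) = -30)
Mul(Add(Add(Add(104, Function('w')(11)), -65), Mul(Mul(7, -3), 2)), Pow(Add(Add(-238, Mul(-1, -145)), D), -1)) = Mul(Add(Add(Add(104, -30), -65), Mul(Mul(7, -3), 2)), Pow(Add(Add(-238, Mul(-1, -145)), 61), -1)) = Mul(Add(Add(74, -65), Mul(-21, 2)), Pow(Add(Add(-238, 145), 61), -1)) = Mul(Add(9, -42), Pow(Add(-93, 61), -1)) = Mul(-33, Pow(-32, -1)) = Mul(-33, Rational(-1, 32)) = Rational(33, 32)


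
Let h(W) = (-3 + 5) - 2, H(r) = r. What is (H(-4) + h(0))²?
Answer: 16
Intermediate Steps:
h(W) = 0 (h(W) = 2 - 2 = 0)
(H(-4) + h(0))² = (-4 + 0)² = (-4)² = 16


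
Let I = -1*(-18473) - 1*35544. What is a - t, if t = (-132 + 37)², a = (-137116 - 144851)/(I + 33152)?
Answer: -145412992/16081 ≈ -9042.5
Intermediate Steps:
I = -17071 (I = 18473 - 35544 = -17071)
a = -281967/16081 (a = (-137116 - 144851)/(-17071 + 33152) = -281967/16081 ≈ -17.534)
t = 9025 (t = (-95)² = 9025)
a - t = -281967/16081 - 1*9025 = -281967/16081 - 9025 = -145412992/16081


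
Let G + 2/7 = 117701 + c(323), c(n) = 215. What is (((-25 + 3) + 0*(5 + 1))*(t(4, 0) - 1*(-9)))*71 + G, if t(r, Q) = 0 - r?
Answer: 770740/7 ≈ 1.1011e+5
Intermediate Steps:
t(r, Q) = -r
G = 825410/7 (G = -2/7 + (117701 + 215) = -2/7 + 117916 = 825410/7 ≈ 1.1792e+5)
(((-25 + 3) + 0*(5 + 1))*(t(4, 0) - 1*(-9)))*71 + G = (((-25 + 3) + 0*(5 + 1))*(-1*4 - 1*(-9)))*71 + 825410/7 = ((-22 + 0*6)*(-4 + 9))*71 + 825410/7 = ((-22 + 0)*5)*71 + 825410/7 = -22*5*71 + 825410/7 = -110*71 + 825410/7 = -7810 + 825410/7 = 770740/7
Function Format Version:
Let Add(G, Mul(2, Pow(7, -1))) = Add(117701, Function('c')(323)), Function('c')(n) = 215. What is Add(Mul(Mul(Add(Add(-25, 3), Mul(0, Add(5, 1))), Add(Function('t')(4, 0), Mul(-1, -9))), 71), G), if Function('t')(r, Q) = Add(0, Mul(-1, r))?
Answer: Rational(770740, 7) ≈ 1.1011e+5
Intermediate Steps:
Function('t')(r, Q) = Mul(-1, r)
G = Rational(825410, 7) (G = Add(Rational(-2, 7), Add(117701, 215)) = Add(Rational(-2, 7), 117916) = Rational(825410, 7) ≈ 1.1792e+5)
Add(Mul(Mul(Add(Add(-25, 3), Mul(0, Add(5, 1))), Add(Function('t')(4, 0), Mul(-1, -9))), 71), G) = Add(Mul(Mul(Add(Add(-25, 3), Mul(0, Add(5, 1))), Add(Mul(-1, 4), Mul(-1, -9))), 71), Rational(825410, 7)) = Add(Mul(Mul(Add(-22, Mul(0, 6)), Add(-4, 9)), 71), Rational(825410, 7)) = Add(Mul(Mul(Add(-22, 0), 5), 71), Rational(825410, 7)) = Add(Mul(Mul(-22, 5), 71), Rational(825410, 7)) = Add(Mul(-110, 71), Rational(825410, 7)) = Add(-7810, Rational(825410, 7)) = Rational(770740, 7)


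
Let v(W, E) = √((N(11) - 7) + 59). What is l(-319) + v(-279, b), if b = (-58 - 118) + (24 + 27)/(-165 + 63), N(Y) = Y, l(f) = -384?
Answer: -384 + 3*√7 ≈ -376.06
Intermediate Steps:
b = -353/2 (b = -176 + 51/(-102) = -176 + 51*(-1/102) = -176 - ½ = -353/2 ≈ -176.50)
v(W, E) = 3*√7 (v(W, E) = √((11 - 7) + 59) = √(4 + 59) = √63 = 3*√7)
l(-319) + v(-279, b) = -384 + 3*√7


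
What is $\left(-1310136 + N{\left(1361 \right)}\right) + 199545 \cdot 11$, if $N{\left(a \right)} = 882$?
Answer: $885741$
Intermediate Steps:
$\left(-1310136 + N{\left(1361 \right)}\right) + 199545 \cdot 11 = \left(-1310136 + 882\right) + 199545 \cdot 11 = -1309254 + 2194995 = 885741$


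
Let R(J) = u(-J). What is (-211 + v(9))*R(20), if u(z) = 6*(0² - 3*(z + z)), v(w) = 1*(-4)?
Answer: -154800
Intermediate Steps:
v(w) = -4
u(z) = -36*z (u(z) = 6*(0 - 6*z) = 6*(-6*z) = -36*z)
R(J) = 36*J (R(J) = -(-36)*J = 36*J)
(-211 + v(9))*R(20) = (-211 - 4)*(36*20) = -215*720 = -154800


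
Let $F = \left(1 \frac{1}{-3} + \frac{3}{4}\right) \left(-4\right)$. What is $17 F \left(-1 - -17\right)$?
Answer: $- \frac{1360}{3} \approx -453.33$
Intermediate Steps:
$F = - \frac{5}{3}$ ($F = \left(1 \left(- \frac{1}{3}\right) + 3 \cdot \frac{1}{4}\right) \left(-4\right) = \left(- \frac{1}{3} + \frac{3}{4}\right) \left(-4\right) = \frac{5}{12} \left(-4\right) = - \frac{5}{3} \approx -1.6667$)
$17 F \left(-1 - -17\right) = 17 \left(- \frac{5}{3}\right) \left(-1 - -17\right) = - \frac{85 \left(-1 + 17\right)}{3} = \left(- \frac{85}{3}\right) 16 = - \frac{1360}{3}$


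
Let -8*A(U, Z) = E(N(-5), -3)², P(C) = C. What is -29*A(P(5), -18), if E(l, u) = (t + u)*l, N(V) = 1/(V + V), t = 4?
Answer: 29/800 ≈ 0.036250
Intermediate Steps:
N(V) = 1/(2*V)
E(l, u) = l*(4 + u) (E(l, u) = (4 + u)*l = l*(4 + u))
A(U, Z) = -1/800 (A(U, Z) = -(4 - 3)²/100/8 = -(((½)*(-⅕))*1)²/8 = -(-⅒*1)²/8 = -(-⅒)²/8 = -⅛*1/100 = -1/800)
-29*A(P(5), -18) = -29*(-1/800) = 29/800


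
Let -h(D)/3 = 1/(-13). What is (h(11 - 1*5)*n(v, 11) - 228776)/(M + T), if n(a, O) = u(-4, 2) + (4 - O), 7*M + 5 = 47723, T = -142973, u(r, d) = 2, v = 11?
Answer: 20818721/12390209 ≈ 1.6803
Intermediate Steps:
h(D) = 3/13 (h(D) = -3/(-13) = -3*(-1/13) = 3/13)
M = 47718/7 (M = -5/7 + (⅐)*47723 = -5/7 + 47723/7 = 47718/7 ≈ 6816.9)
n(a, O) = 6 - O (n(a, O) = 2 + (4 - O) = 6 - O)
(h(11 - 1*5)*n(v, 11) - 228776)/(M + T) = (3*(6 - 1*11)/13 - 228776)/(47718/7 - 142973) = (3*(6 - 11)/13 - 228776)/(-953093/7) = ((3/13)*(-5) - 228776)*(-7/953093) = (-15/13 - 228776)*(-7/953093) = -2974103/13*(-7/953093) = 20818721/12390209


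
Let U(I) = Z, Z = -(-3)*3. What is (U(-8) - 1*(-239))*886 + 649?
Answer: 220377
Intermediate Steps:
Z = 9 (Z = -1*(-9) = 9)
U(I) = 9
(U(-8) - 1*(-239))*886 + 649 = (9 - 1*(-239))*886 + 649 = (9 + 239)*886 + 649 = 248*886 + 649 = 219728 + 649 = 220377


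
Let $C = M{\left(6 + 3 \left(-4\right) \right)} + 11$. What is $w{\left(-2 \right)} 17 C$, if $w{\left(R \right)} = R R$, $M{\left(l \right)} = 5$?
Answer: $1088$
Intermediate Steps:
$w{\left(R \right)} = R^{2}$
$C = 16$ ($C = 5 + 11 = 16$)
$w{\left(-2 \right)} 17 C = \left(-2\right)^{2} \cdot 17 \cdot 16 = 4 \cdot 17 \cdot 16 = 68 \cdot 16 = 1088$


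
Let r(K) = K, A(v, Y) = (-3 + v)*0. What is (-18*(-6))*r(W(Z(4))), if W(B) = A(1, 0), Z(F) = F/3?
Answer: 0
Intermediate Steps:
A(v, Y) = 0
Z(F) = F/3 (Z(F) = F*(⅓) = F/3)
W(B) = 0
(-18*(-6))*r(W(Z(4))) = -18*(-6)*0 = 108*0 = 0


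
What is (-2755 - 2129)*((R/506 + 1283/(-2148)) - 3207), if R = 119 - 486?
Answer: 64511115605/4117 ≈ 1.5669e+7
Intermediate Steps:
R = -367
(-2755 - 2129)*((R/506 + 1283/(-2148)) - 3207) = (-2755 - 2129)*((-367/506 + 1283/(-2148)) - 3207) = -4884*((-367*1/506 + 1283*(-1/2148)) - 3207) = -4884*((-367/506 - 1283/2148) - 3207) = -4884*(-718757/543444 - 3207) = -4884*(-1743543665/543444) = 64511115605/4117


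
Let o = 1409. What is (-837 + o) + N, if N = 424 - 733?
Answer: 263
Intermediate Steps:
N = -309
(-837 + o) + N = (-837 + 1409) - 309 = 572 - 309 = 263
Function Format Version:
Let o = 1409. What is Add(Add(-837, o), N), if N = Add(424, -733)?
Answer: 263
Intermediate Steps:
N = -309
Add(Add(-837, o), N) = Add(Add(-837, 1409), -309) = Add(572, -309) = 263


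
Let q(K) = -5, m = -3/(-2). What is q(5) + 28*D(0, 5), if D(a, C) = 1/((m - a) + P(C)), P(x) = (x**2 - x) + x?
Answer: -209/53 ≈ -3.9434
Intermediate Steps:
m = 3/2 (m = -3*(-1/2) = 3/2 ≈ 1.5000)
P(x) = x**2
D(a, C) = 1/(3/2 + C**2 - a) (D(a, C) = 1/((3/2 - a) + C**2) = 1/(3/2 + C**2 - a))
q(5) + 28*D(0, 5) = -5 + 28*(2/(3 - 2*0 + 2*5**2)) = -5 + 28*(2/(3 + 0 + 2*25)) = -5 + 28*(2/(3 + 0 + 50)) = -5 + 28*(2/53) = -5 + 56/53 = -209/53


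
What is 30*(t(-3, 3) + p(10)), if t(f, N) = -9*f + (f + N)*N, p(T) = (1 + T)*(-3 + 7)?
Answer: 2130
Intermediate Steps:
p(T) = 4 + 4*T (p(T) = (1 + T)*4 = 4 + 4*T)
t(f, N) = -9*f + N*(N + f) (t(f, N) = -9*f + (N + f)*N = -9*f + N*(N + f))
30*(t(-3, 3) + p(10)) = 30*((3**2 - 9*(-3) + 3*(-3)) + (4 + 4*10)) = 30*((9 + 27 - 9) + (4 + 40)) = 30*(27 + 44) = 30*71 = 2130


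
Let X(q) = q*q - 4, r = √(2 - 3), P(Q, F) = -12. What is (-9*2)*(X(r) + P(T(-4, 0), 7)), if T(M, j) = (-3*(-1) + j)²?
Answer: 306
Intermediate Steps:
T(M, j) = (3 + j)²
r = I (r = √(-1) = I ≈ 1.0*I)
X(q) = -4 + q² (X(q) = q² - 4 = -4 + q²)
(-9*2)*(X(r) + P(T(-4, 0), 7)) = (-9*2)*((-4 + I²) - 12) = -18*((-4 - 1) - 12) = -18*(-5 - 12) = -18*(-17) = 306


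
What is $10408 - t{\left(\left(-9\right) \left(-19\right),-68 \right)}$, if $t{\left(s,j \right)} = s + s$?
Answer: $10066$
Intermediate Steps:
$t{\left(s,j \right)} = 2 s$
$10408 - t{\left(\left(-9\right) \left(-19\right),-68 \right)} = 10408 - 2 \left(\left(-9\right) \left(-19\right)\right) = 10408 - 2 \cdot 171 = 10408 - 342 = 10066$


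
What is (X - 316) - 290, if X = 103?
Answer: -503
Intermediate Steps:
(X - 316) - 290 = (103 - 316) - 290 = -213 - 290 = -503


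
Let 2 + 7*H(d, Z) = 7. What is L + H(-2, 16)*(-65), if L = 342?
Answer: 2069/7 ≈ 295.57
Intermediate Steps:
H(d, Z) = 5/7 (H(d, Z) = -2/7 + (⅐)*7 = -2/7 + 1 = 5/7)
L + H(-2, 16)*(-65) = 342 + (5/7)*(-65) = 342 - 325/7 = 2069/7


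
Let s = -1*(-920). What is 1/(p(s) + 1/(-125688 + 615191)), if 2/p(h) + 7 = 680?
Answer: 329435519/979679 ≈ 336.27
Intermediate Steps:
s = 920
p(h) = 2/673 (p(h) = 2/(-7 + 680) = 2/673)
1/(p(s) + 1/(-125688 + 615191)) = 1/(2/673 + 1/(-125688 + 615191)) = 1/(2/673 + 1/489503) = 1/(979679/329435519) = 329435519/979679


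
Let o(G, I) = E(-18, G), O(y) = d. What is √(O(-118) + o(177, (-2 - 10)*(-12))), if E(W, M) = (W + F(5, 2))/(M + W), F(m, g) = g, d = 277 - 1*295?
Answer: I*√457602/159 ≈ 4.2545*I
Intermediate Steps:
d = -18 (d = 277 - 295 = -18)
O(y) = -18
E(W, M) = (2 + W)/(M + W) (E(W, M) = (W + 2)/(M + W) = (2 + W)/(M + W))
o(G, I) = -16/(-18 + G) (o(G, I) = (2 - 18)/(G - 18) = -16/(-18 + G))
√(O(-118) + o(177, (-2 - 10)*(-12))) = √(-18 - 16/(-18 + 177)) = √(-18 - 16/159) = √(-2878/159) = I*√457602/159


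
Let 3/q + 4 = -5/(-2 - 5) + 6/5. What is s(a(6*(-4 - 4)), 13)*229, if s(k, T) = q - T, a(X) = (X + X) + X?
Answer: -241366/73 ≈ -3306.4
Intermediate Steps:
a(X) = 3*X (a(X) = 2*X + X = 3*X)
q = -105/73 (q = 3/(-4 + (-5/(-2 - 5) + 6/5)) = 3/(-4 + (-5/(-7) + 6*(⅕))) = 3/(-4 + (-5*(-⅐) + 6/5)) = 3/(-4 + (5/7 + 6/5)) = 3/(-4 + 67/35) = 3/(-73/35) = 3*(-35/73) = -105/73 ≈ -1.4384)
s(k, T) = -105/73 - T
s(a(6*(-4 - 4)), 13)*229 = (-105/73 - 1*13)*229 = (-105/73 - 13)*229 = -1054/73*229 = -241366/73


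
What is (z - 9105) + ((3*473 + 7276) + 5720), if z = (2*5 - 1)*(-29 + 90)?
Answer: 5859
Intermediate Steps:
z = 549 (z = (10 - 1)*61 = 9*61 = 549)
(z - 9105) + ((3*473 + 7276) + 5720) = (549 - 9105) + ((3*473 + 7276) + 5720) = -8556 + ((1419 + 7276) + 5720) = -8556 + (8695 + 5720) = -8556 + 14415 = 5859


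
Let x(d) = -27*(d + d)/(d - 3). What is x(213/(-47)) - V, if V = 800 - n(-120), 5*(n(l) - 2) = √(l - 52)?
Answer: -48999/59 + 2*I*√43/5 ≈ -830.49 + 2.623*I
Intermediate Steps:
x(d) = -54*d/(-3 + d) (x(d) = -27*2*d/(-3 + d) = -54*d/(-3 + d))
n(l) = 2 + √(-52 + l)/5 (n(l) = 2 + √(l - 52)/5 = 2 + √(-52 + l)/5)
V = 798 - 2*I*√43/5 (V = 800 - (2 + √(-52 - 120)/5) = 800 - (2 + √(-172)/5) = 800 - (2 + (2*I*√43)/5) = 800 - (2 + 2*I*√43/5) = 800 + (-2 - 2*I*√43/5) = 798 - 2*I*√43/5 ≈ 798.0 - 2.623*I)
x(213/(-47)) - V = -54*213/(-47)/(-3 + 213/(-47)) - (798 - 2*I*√43/5) = -54*213*(-1/47)/(-3 + 213*(-1/47)) + (-798 + 2*I*√43/5) = -54*(-213/47)/(-3 - 213/47) + (-798 + 2*I*√43/5) = -54*(-213/47)/(-354/47) + (-798 + 2*I*√43/5) = -54*(-213/47)*(-47/354) + (-798 + 2*I*√43/5) = -1917/59 + (-798 + 2*I*√43/5) = -48999/59 + 2*I*√43/5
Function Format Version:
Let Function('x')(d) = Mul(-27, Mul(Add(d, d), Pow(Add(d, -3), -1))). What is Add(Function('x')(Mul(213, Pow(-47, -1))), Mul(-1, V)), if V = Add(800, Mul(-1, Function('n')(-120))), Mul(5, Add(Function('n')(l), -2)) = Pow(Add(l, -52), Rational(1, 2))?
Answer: Add(Rational(-48999, 59), Mul(Rational(2, 5), I, Pow(43, Rational(1, 2)))) ≈ Add(-830.49, Mul(2.6230, I))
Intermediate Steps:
Function('x')(d) = Mul(-54, d, Pow(Add(-3, d), -1)) (Function('x')(d) = Mul(-27, Mul(Mul(2, d), Pow(Add(-3, d), -1))) = Mul(-27, Mul(2, d, Pow(Add(-3, d), -1))) = Mul(-54, d, Pow(Add(-3, d), -1)))
Function('n')(l) = Add(2, Mul(Rational(1, 5), Pow(Add(-52, l), Rational(1, 2)))) (Function('n')(l) = Add(2, Mul(Rational(1, 5), Pow(Add(l, -52), Rational(1, 2)))) = Add(2, Mul(Rational(1, 5), Pow(Add(-52, l), Rational(1, 2)))))
V = Add(798, Mul(Rational(-2, 5), I, Pow(43, Rational(1, 2)))) (V = Add(800, Mul(-1, Add(2, Mul(Rational(1, 5), Pow(Add(-52, -120), Rational(1, 2)))))) = Add(800, Mul(-1, Add(2, Mul(Rational(1, 5), Pow(-172, Rational(1, 2)))))) = Add(800, Mul(-1, Add(2, Mul(Rational(1, 5), Mul(2, I, Pow(43, Rational(1, 2))))))) = Add(800, Mul(-1, Add(2, Mul(Rational(2, 5), I, Pow(43, Rational(1, 2)))))) = Add(800, Add(-2, Mul(Rational(-2, 5), I, Pow(43, Rational(1, 2))))) = Add(798, Mul(Rational(-2, 5), I, Pow(43, Rational(1, 2)))) ≈ Add(798.00, Mul(-2.6230, I)))
Add(Function('x')(Mul(213, Pow(-47, -1))), Mul(-1, V)) = Add(Mul(-54, Mul(213, Pow(-47, -1)), Pow(Add(-3, Mul(213, Pow(-47, -1))), -1)), Mul(-1, Add(798, Mul(Rational(-2, 5), I, Pow(43, Rational(1, 2)))))) = Add(Mul(-54, Mul(213, Rational(-1, 47)), Pow(Add(-3, Mul(213, Rational(-1, 47))), -1)), Add(-798, Mul(Rational(2, 5), I, Pow(43, Rational(1, 2))))) = Add(Mul(-54, Rational(-213, 47), Pow(Add(-3, Rational(-213, 47)), -1)), Add(-798, Mul(Rational(2, 5), I, Pow(43, Rational(1, 2))))) = Add(Mul(-54, Rational(-213, 47), Pow(Rational(-354, 47), -1)), Add(-798, Mul(Rational(2, 5), I, Pow(43, Rational(1, 2))))) = Add(Mul(-54, Rational(-213, 47), Rational(-47, 354)), Add(-798, Mul(Rational(2, 5), I, Pow(43, Rational(1, 2))))) = Add(Rational(-1917, 59), Add(-798, Mul(Rational(2, 5), I, Pow(43, Rational(1, 2))))) = Add(Rational(-48999, 59), Mul(Rational(2, 5), I, Pow(43, Rational(1, 2))))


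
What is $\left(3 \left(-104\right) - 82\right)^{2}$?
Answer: $155236$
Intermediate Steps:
$\left(3 \left(-104\right) - 82\right)^{2} = \left(-312 - 82\right)^{2} = \left(-394\right)^{2} = 155236$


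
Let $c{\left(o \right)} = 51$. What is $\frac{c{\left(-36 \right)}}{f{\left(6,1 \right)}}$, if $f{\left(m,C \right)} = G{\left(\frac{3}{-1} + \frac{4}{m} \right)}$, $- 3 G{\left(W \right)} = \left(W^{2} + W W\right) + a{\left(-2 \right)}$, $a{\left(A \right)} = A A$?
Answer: $- \frac{1377}{134} \approx -10.276$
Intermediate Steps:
$a{\left(A \right)} = A^{2}$
$G{\left(W \right)} = - \frac{4}{3} - \frac{2 W^{2}}{3}$ ($G{\left(W \right)} = - \frac{\left(W^{2} + W W\right) + \left(-2\right)^{2}}{3} = - \frac{\left(W^{2} + W^{2}\right) + 4}{3} = - \frac{2 W^{2} + 4}{3} = - \frac{4 + 2 W^{2}}{3} = - \frac{4}{3} - \frac{2 W^{2}}{3}$)
$f{\left(m,C \right)} = - \frac{4}{3} - \frac{2 \left(-3 + \frac{4}{m}\right)^{2}}{3}$ ($f{\left(m,C \right)} = - \frac{4}{3} - \frac{2 \left(\frac{3}{-1} + \frac{4}{m}\right)^{2}}{3} = - \frac{4}{3} - \frac{2 \left(3 \left(-1\right) + \frac{4}{m}\right)^{2}}{3} = - \frac{4}{3} - \frac{2 \left(-3 + \frac{4}{m}\right)^{2}}{3}$)
$\frac{c{\left(-36 \right)}}{f{\left(6,1 \right)}} = \frac{51}{- \frac{22}{3} + \frac{16}{6} - \frac{32}{3 \cdot 36}} = \frac{51}{- \frac{22}{3} + 16 \cdot \frac{1}{6} - \frac{8}{27}} = \frac{51}{- \frac{22}{3} + \frac{8}{3} - \frac{8}{27}} = \frac{51}{- \frac{134}{27}} = 51 \left(- \frac{27}{134}\right) = - \frac{1377}{134}$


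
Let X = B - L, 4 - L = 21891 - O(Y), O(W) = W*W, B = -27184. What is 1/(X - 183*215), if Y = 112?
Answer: -1/57186 ≈ -1.7487e-5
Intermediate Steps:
O(W) = W²
L = -9343 (L = 4 - (21891 - 1*112²) = 4 - (21891 - 1*12544) = 4 - (21891 - 12544) = 4 - 1*9347 = 4 - 9347 = -9343)
X = -17841 (X = -27184 - 1*(-9343) = -27184 + 9343 = -17841)
1/(X - 183*215) = 1/(-17841 - 183*215) = 1/(-17841 - 39345) = 1/(-57186) = -1/57186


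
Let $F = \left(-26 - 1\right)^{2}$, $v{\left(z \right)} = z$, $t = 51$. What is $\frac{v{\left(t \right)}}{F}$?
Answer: $\frac{17}{243} \approx 0.069959$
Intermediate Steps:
$F = 729$ ($F = \left(-27\right)^{2} = 729$)
$\frac{v{\left(t \right)}}{F} = \frac{51}{729} = 51 \cdot \frac{1}{729} = \frac{17}{243}$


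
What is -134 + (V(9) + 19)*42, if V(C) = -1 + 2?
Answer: 706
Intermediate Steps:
V(C) = 1
-134 + (V(9) + 19)*42 = -134 + (1 + 19)*42 = -134 + 20*42 = -134 + 840 = 706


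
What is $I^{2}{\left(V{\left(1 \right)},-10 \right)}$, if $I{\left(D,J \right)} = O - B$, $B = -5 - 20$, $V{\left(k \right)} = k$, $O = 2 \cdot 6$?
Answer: $1369$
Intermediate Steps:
$O = 12$
$B = -25$ ($B = -5 - 20 = -25$)
$I{\left(D,J \right)} = 37$ ($I{\left(D,J \right)} = 12 - -25 = 12 + 25 = 37$)
$I^{2}{\left(V{\left(1 \right)},-10 \right)} = 37^{2} = 1369$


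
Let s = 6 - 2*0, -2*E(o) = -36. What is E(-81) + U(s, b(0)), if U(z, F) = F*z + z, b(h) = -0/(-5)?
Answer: 24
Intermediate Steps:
b(h) = 0 (b(h) = -0*(-1)/5 = -2*0 = 0)
E(o) = 18 (E(o) = -½*(-36) = 18)
s = 6 (s = 6 + 0 = 6)
U(z, F) = z + F*z
E(-81) + U(s, b(0)) = 18 + 6*(1 + 0) = 18 + 6*1 = 18 + 6 = 24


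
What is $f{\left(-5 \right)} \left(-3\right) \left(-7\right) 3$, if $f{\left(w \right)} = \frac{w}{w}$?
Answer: $63$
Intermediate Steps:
$f{\left(w \right)} = 1$
$f{\left(-5 \right)} \left(-3\right) \left(-7\right) 3 = 1 \left(-3\right) \left(-7\right) 3 = \left(-3\right) \left(-7\right) 3 = 21 \cdot 3 = 63$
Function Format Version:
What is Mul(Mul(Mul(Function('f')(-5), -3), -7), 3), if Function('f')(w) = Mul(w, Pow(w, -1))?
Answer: 63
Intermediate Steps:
Function('f')(w) = 1
Mul(Mul(Mul(Function('f')(-5), -3), -7), 3) = Mul(Mul(Mul(1, -3), -7), 3) = Mul(Mul(-3, -7), 3) = Mul(21, 3) = 63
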